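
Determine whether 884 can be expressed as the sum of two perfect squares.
10² + 28² (a=10, b=28)

Factorization: 884 = 2^2 × 13 × 17
By Fermat: n is sum of two squares iff every prime p ≡ 3 (mod 4) appears to even power.
All primes ≡ 3 (mod 4) appear to even power.
Search a = 0, 1, 2, … for 884 - a² a perfect square: first hit at a = 10: 884 - 100 = 784 = 28².
884 = 10² + 28² = 100 + 784 ✓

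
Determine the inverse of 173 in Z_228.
29

gcd(173, 228) = 1, so the inverse exists.
Extended Euclidean algorithm on (228, 173):
228 = 1 × 173 + 55  ⟹  55 = (1)·228 + (-1)·173
173 = 3 × 55 + 8  ⟹  8 = (-3)·228 + (4)·173
55 = 6 × 8 + 7  ⟹  7 = (19)·228 + (-25)·173
8 = 1 × 7 + 1  ⟹  1 = (-22)·228 + (29)·173
So (29)·173 ≡ 1 (mod 228), i.e. 173^(-1) ≡ 29 (mod 228).
Check: 173 × 29 = 5017 ≡ 1 (mod 228)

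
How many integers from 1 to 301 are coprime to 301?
252

301 = 7 × 43
φ(n) = n × ∏(1 - 1/p) for each prime p dividing n
φ(301) = 301 × (1 - 1/7) × (1 - 1/43) = 252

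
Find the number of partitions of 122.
2291320912

p(n) counts ways to write n as a sum of positive integers (order ignored).
Euler's pentagonal recurrence: p(k) = p(k-1) + p(k-2) - p(k-5) - p(k-7) + p(k-12) + p(k-15) - ... (offsets j(3j∓1)/2, signs ++--, p(0)=1, p(<0)=0).
DP table for k = 0..121: p(0)=1, p(1)=1, p(2)=2, p(3)=3, p(4)=5, p(5)=7, p(6)=11, p(7)=15, p(8)=22, p(9)=30, p(10)=42, p(11)=56, p(12)=77, p(13)=101, p(14)=135, p(15)=176, p(16)=231, p(17)=297, p(18)=385, p(19)=490, p(20)=627, p(21)=792, p(22)=1002, p(23)=1255, p(24)=1575, p(25)=1958, p(26)=2436, p(27)=3010, p(28)=3718, p(29)=4565, p(30)=5604, p(31)=6842, p(32)=8349, p(33)=10143, p(34)=12310, p(35)=14883, p(36)=17977, p(37)=21637, p(38)=26015, p(39)=31185, p(40)=37338, p(41)=44583, p(42)=53174, p(43)=63261, p(44)=75175, p(45)=89134, p(46)=105558, p(47)=124754, p(48)=147273, p(49)=173525, p(50)=204226, p(51)=239943, p(52)=281589, p(53)=329931, p(54)=386155, p(55)=451276, p(56)=526823, p(57)=614154, p(58)=715220, p(59)=831820, p(60)=966467, p(61)=1121505, p(62)=1300156, p(63)=1505499, p(64)=1741630, p(65)=2012558, p(66)=2323520, p(67)=2679689, p(68)=3087735, p(69)=3554345, p(70)=4087968, p(71)=4697205, p(72)=5392783, p(73)=6185689, p(74)=7089500, p(75)=8118264, p(76)=9289091, p(77)=10619863, p(78)=12132164, p(79)=13848650, p(80)=15796476, p(81)=18004327, p(82)=20506255, p(83)=23338469, p(84)=26543660, p(85)=30167357, p(86)=34262962, p(87)=38887673, p(88)=44108109, p(89)=49995925, p(90)=56634173, p(91)=64112359, p(92)=72533807, p(93)=82010177, p(94)=92669720, p(95)=104651419, p(96)=118114304, p(97)=133230930, p(98)=150198136, p(99)=169229875, p(100)=190569292, p(101)=214481126, p(102)=241265379, p(103)=271248950, p(104)=304801365, p(105)=342325709, p(106)=384276336, p(107)=431149389, p(108)=483502844, p(109)=541946240, p(110)=607163746, p(111)=679903203, p(112)=761002156, p(113)=851376628, p(114)=952050665, p(115)=1064144451, p(116)=1188908248, p(117)=1327710076, p(118)=1482074143, p(119)=1653668665, p(120)=1844349560, p(121)=2056148051.
Final step: p(122) = p(121) + p(120) - p(117) - p(115) + p(110) + p(107) - p(100) - p(96) + p(87) + p(82) - p(71) - p(65) + p(52) + p(45) - p(30) - p(22) + p(5)
= 2056148051 + 1844349560 - 1327710076 - 1064144451 + 607163746 + 431149389 - 190569292 - 118114304 + 38887673 + 20506255 - 4697205 - 2012558 + 281589 + 89134 - 5604 - 1002 + 7
= 2291320912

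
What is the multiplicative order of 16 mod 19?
9

19 is prime, so ord(16) divides φ(19) = 18.
Divisors of 18: 1, 2, 3, 6, 9, 18.
Repeated squaring: 16^1 ≡ 16, 16^2 ≡ 9, 16^4 ≡ 5, 16^8 ≡ 6, 16^16 ≡ 17 (mod 19).
Test 16^d mod 19 for each divisor d in increasing order:
16^1 ≡ 16
16^2 ≡ 9
16^3 = 16^2·16^1 ≡ 11
16^6 = 16^4·16^2 ≡ 7
16^9 = 16^8·16^1 ≡ 1  ← first divisor giving 1
The order is 9.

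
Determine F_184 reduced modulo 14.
7

Matrix identity: Q^n = [[F_(n+1), F_n], [F_n, F_(n-1)]] with Q = [[1,1],[1,0]].
n = 184 = 10111000₂. Square-and-multiply, entries mod 14:
Q^1 = [[1,1],[1,0]]
Q^2 = (Q^1)² = [[2,1],[1,1]]
Q^5 = (Q^2)²·Q = [[8,5],[5,3]]
Q^11 = (Q^5)²·Q = [[4,5],[5,13]]
Q^23 = (Q^11)²·Q = [[0,13],[13,1]]
Q^46 = (Q^23)² = [[1,13],[13,2]]
Q^92 = (Q^46)² = [[2,11],[11,5]]
Q^184 = (Q^92)² = [[13,7],[7,6]]
F_184 mod 14 = Q^184[0][1] = 7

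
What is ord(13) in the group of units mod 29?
14

29 is prime, so ord(13) divides φ(29) = 28.
Divisors of 28: 1, 2, 4, 7, 14, 28.
Repeated squaring: 13^1 ≡ 13, 13^2 ≡ 24, 13^4 ≡ 25, 13^8 ≡ 16, 13^16 ≡ 24 (mod 29).
Test 13^d mod 29 for each divisor d in increasing order:
13^1 ≡ 13
13^2 ≡ 24
13^4 ≡ 25
13^7 = 13^4·13^2·13^1 ≡ 28
13^14 = 13^8·13^4·13^2 ≡ 1  ← first divisor giving 1
The order is 14.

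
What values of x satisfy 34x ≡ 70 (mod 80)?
x ≡ 35 (mod 40)

gcd(34, 80) = 2, which divides 70, so solutions exist.
Divide through by 2: 17x ≡ 35 (mod 40).
Find 17^(-1) mod 40 by the extended Euclidean algorithm:
40 = 2 × 17 + 6  ⟹  6 = (1)·40 + (-2)·17
17 = 2 × 6 + 5  ⟹  5 = (-2)·40 + (5)·17
6 = 1 × 5 + 1  ⟹  1 = (3)·40 + (-7)·17
So (-7)·17 ≡ 1 (mod 40), i.e. 17^(-1) ≡ -7 ≡ 33 (mod 40).
x ≡ 33 × 35 = 1155 ≡ 35 (mod 40).
Check: 34 × 35 = 1190 ≡ 70 (mod 80).
x ≡ 35 (mod 40), giving 2 solutions mod 80.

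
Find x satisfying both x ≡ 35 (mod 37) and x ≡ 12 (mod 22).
738

Using Chinese Remainder Theorem:
M = 37 × 22 = 814
M1 = 22, M2 = 37
y1 = 22^(-1) mod 37 = 32
y2 = 37^(-1) mod 22 = 3
x = (35×22×32 + 12×37×3) mod 814 = 738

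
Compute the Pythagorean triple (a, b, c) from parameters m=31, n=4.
(945, 248, 977)

Euclid's formula: a = m² - n², b = 2mn, c = m² + n²
m = 31, n = 4
a = 31² - 4² = 961 - 16 = 945
b = 2 × 31 × 4 = 248
c = 31² + 4² = 961 + 16 = 977
Verification: 945² + 248² = 893025 + 61504 = 954529 = 977² ✓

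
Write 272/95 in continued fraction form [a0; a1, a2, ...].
[2; 1, 6, 3, 4]

Euclidean algorithm steps:
272 = 2 × 95 + 82
95 = 1 × 82 + 13
82 = 6 × 13 + 4
13 = 3 × 4 + 1
4 = 4 × 1 + 0
Continued fraction: [2; 1, 6, 3, 4]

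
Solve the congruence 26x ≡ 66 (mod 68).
x ≡ 13 (mod 34)

gcd(26, 68) = 2, which divides 66, so solutions exist.
Divide through by 2: 13x ≡ 33 (mod 34).
Find 13^(-1) mod 34 by the extended Euclidean algorithm:
34 = 2 × 13 + 8  ⟹  8 = (1)·34 + (-2)·13
13 = 1 × 8 + 5  ⟹  5 = (-1)·34 + (3)·13
8 = 1 × 5 + 3  ⟹  3 = (2)·34 + (-5)·13
5 = 1 × 3 + 2  ⟹  2 = (-3)·34 + (8)·13
3 = 1 × 2 + 1  ⟹  1 = (5)·34 + (-13)·13
So (-13)·13 ≡ 1 (mod 34), i.e. 13^(-1) ≡ -13 ≡ 21 (mod 34).
x ≡ 21 × 33 = 693 ≡ 13 (mod 34).
Check: 26 × 13 = 338 ≡ 66 (mod 68).
x ≡ 13 (mod 34), giving 2 solutions mod 68.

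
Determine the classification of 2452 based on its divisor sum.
deficient

Proper divisors of 2452: sum = 1 + 2 + 4 + 613 + 1226 = 1846
Since 1846 < 2452, 2452 is deficient.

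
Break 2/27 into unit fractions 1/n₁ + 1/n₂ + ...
1/14 + 1/378

Greedy algorithm:
2/27: ceiling(27/2) = 14, use 1/14
1/378: ceiling(378/1) = 378, use 1/378
Result: 2/27 = 1/14 + 1/378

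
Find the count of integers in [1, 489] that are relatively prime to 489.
324

489 = 3 × 163
φ(n) = n × ∏(1 - 1/p) for each prime p dividing n
φ(489) = 489 × (1 - 1/3) × (1 - 1/163) = 324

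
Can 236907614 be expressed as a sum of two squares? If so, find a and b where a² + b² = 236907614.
Not possible

Factorization: 236907614 = 2 × 17 × 191^3
By Fermat: n is sum of two squares iff every prime p ≡ 3 (mod 4) appears to even power.
Prime(s) ≡ 3 (mod 4) with odd exponent: [(191, 3)]
Therefore 236907614 cannot be expressed as a² + b².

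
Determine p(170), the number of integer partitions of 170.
274768617130

p(n) counts ways to write n as a sum of positive integers (order ignored).
Euler's pentagonal recurrence: p(k) = p(k-1) + p(k-2) - p(k-5) - p(k-7) + p(k-12) + p(k-15) - ... (offsets j(3j∓1)/2, signs ++--, p(0)=1, p(<0)=0).
DP table for k = 0..169: p(0)=1, p(1)=1, p(2)=2, p(3)=3, p(4)=5, p(5)=7, p(6)=11, p(7)=15, p(8)=22, p(9)=30, p(10)=42, p(11)=56, p(12)=77, p(13)=101, p(14)=135, p(15)=176, p(16)=231, p(17)=297, p(18)=385, p(19)=490, p(20)=627, p(21)=792, p(22)=1002, p(23)=1255, p(24)=1575, p(25)=1958, p(26)=2436, p(27)=3010, p(28)=3718, p(29)=4565, p(30)=5604, p(31)=6842, p(32)=8349, p(33)=10143, p(34)=12310, p(35)=14883, p(36)=17977, p(37)=21637, p(38)=26015, p(39)=31185, p(40)=37338, p(41)=44583, p(42)=53174, p(43)=63261, p(44)=75175, p(45)=89134, p(46)=105558, p(47)=124754, p(48)=147273, p(49)=173525, p(50)=204226, p(51)=239943, p(52)=281589, p(53)=329931, p(54)=386155, p(55)=451276, p(56)=526823, p(57)=614154, p(58)=715220, p(59)=831820, p(60)=966467, p(61)=1121505, p(62)=1300156, p(63)=1505499, p(64)=1741630, p(65)=2012558, p(66)=2323520, p(67)=2679689, p(68)=3087735, p(69)=3554345, p(70)=4087968, p(71)=4697205, p(72)=5392783, p(73)=6185689, p(74)=7089500, p(75)=8118264, p(76)=9289091, p(77)=10619863, p(78)=12132164, p(79)=13848650, p(80)=15796476, p(81)=18004327, p(82)=20506255, p(83)=23338469, p(84)=26543660, p(85)=30167357, p(86)=34262962, p(87)=38887673, p(88)=44108109, p(89)=49995925, p(90)=56634173, p(91)=64112359, p(92)=72533807, p(93)=82010177, p(94)=92669720, p(95)=104651419, p(96)=118114304, p(97)=133230930, p(98)=150198136, p(99)=169229875, p(100)=190569292, p(101)=214481126, p(102)=241265379, p(103)=271248950, p(104)=304801365, p(105)=342325709, p(106)=384276336, p(107)=431149389, p(108)=483502844, p(109)=541946240, p(110)=607163746, p(111)=679903203, p(112)=761002156, p(113)=851376628, p(114)=952050665, p(115)=1064144451, p(116)=1188908248, p(117)=1327710076, p(118)=1482074143, p(119)=1653668665, p(120)=1844349560, p(121)=2056148051, p(122)=2291320912, p(123)=2552338241, p(124)=2841940500, p(125)=3163127352, p(126)=3519222692, p(127)=3913864295, p(128)=4351078600, p(129)=4835271870, p(130)=5371315400, p(131)=5964539504, p(132)=6620830889, p(133)=7346629512, p(134)=8149040695, p(135)=9035836076, p(136)=10015581680, p(137)=11097645016, p(138)=12292341831, p(139)=13610949895, p(140)=15065878135, p(141)=16670689208, p(142)=18440293320, p(143)=20390982757, p(144)=22540654445, p(145)=24908858009, p(146)=27517052599, p(147)=30388671978, p(148)=33549419497, p(149)=37027355200, p(150)=40853235313, p(151)=45060624582, p(152)=49686288421, p(153)=54770336324, p(154)=60356673280, p(155)=66493182097, p(156)=73232243759, p(157)=80630964769, p(158)=88751778802, p(159)=97662728555, p(160)=107438159466, p(161)=118159068427, p(162)=129913904637, p(163)=142798995930, p(164)=156919475295, p(165)=172389800255, p(166)=189334822579, p(167)=207890420102, p(168)=228204732751, p(169)=250438925115.
Final step: p(170) = p(169) + p(168) - p(165) - p(163) + p(158) + p(155) - p(148) - p(144) + p(135) + p(130) - p(119) - p(113) + p(100) + p(93) - p(78) - p(70) + p(53) + p(44) - p(25) - p(15)
= 250438925115 + 228204732751 - 172389800255 - 142798995930 + 88751778802 + 66493182097 - 33549419497 - 22540654445 + 9035836076 + 5371315400 - 1653668665 - 851376628 + 190569292 + 82010177 - 12132164 - 4087968 + 329931 + 75175 - 1958 - 176
= 274768617130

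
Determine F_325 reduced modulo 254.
59

Matrix identity: Q^n = [[F_(n+1), F_n], [F_n, F_(n-1)]] with Q = [[1,1],[1,0]].
n = 325 = 101000101₂. Square-and-multiply, entries mod 254:
Q^1 = [[1,1],[1,0]]
Q^2 = (Q^1)² = [[2,1],[1,1]]
Q^5 = (Q^2)²·Q = [[8,5],[5,3]]
Q^10 = (Q^5)² = [[89,55],[55,34]]
Q^20 = (Q^10)² = [[24,161],[161,117]]
Q^40 = (Q^20)² = [[81,95],[95,240]]
Q^81 = (Q^40)²·Q = [[107,92],[92,15]]
Q^162 = (Q^81)² = [[101,48],[48,53]]
Q^325 = (Q^162)²·Q = [[85,59],[59,26]]
F_325 mod 254 = Q^325[0][1] = 59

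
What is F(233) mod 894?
805

Matrix identity: Q^n = [[F_(n+1), F_n], [F_n, F_(n-1)]] with Q = [[1,1],[1,0]].
n = 233 = 11101001₂. Square-and-multiply, entries mod 894:
Q^1 = [[1,1],[1,0]]
Q^3 = (Q^1)²·Q = [[3,2],[2,1]]
Q^7 = (Q^3)²·Q = [[21,13],[13,8]]
Q^14 = (Q^7)² = [[610,377],[377,233]]
Q^29 = (Q^14)²·Q = [[620,179],[179,441]]
Q^58 = (Q^29)² = [[731,391],[391,340]]
Q^116 = (Q^58)² = [[650,369],[369,281]]
Q^233 = (Q^116)²·Q = [[154,805],[805,243]]
F_233 mod 894 = Q^233[0][1] = 805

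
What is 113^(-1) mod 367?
13

gcd(113, 367) = 1, so the inverse exists.
Extended Euclidean algorithm on (367, 113):
367 = 3 × 113 + 28  ⟹  28 = (1)·367 + (-3)·113
113 = 4 × 28 + 1  ⟹  1 = (-4)·367 + (13)·113
So (13)·113 ≡ 1 (mod 367), i.e. 113^(-1) ≡ 13 (mod 367).
Check: 113 × 13 = 1469 ≡ 1 (mod 367)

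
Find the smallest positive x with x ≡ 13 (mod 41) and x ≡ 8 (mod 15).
218

Using Chinese Remainder Theorem:
M = 41 × 15 = 615
M1 = 15, M2 = 41
y1 = 15^(-1) mod 41 = 11
y2 = 41^(-1) mod 15 = 11
x = (13×15×11 + 8×41×11) mod 615 = 218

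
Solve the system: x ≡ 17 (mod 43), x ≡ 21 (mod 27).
318

Using Chinese Remainder Theorem:
M = 43 × 27 = 1161
M1 = 27, M2 = 43
y1 = 27^(-1) mod 43 = 8
y2 = 43^(-1) mod 27 = 22
x = (17×27×8 + 21×43×22) mod 1161 = 318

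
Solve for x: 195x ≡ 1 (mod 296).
211

gcd(195, 296) = 1, so the inverse exists.
Extended Euclidean algorithm on (296, 195):
296 = 1 × 195 + 101  ⟹  101 = (1)·296 + (-1)·195
195 = 1 × 101 + 94  ⟹  94 = (-1)·296 + (2)·195
101 = 1 × 94 + 7  ⟹  7 = (2)·296 + (-3)·195
94 = 13 × 7 + 3  ⟹  3 = (-27)·296 + (41)·195
7 = 2 × 3 + 1  ⟹  1 = (56)·296 + (-85)·195
So (-85)·195 ≡ 1 (mod 296), i.e. 195^(-1) ≡ -85 ≡ 211 (mod 296).
Check: 195 × 211 = 41145 ≡ 1 (mod 296)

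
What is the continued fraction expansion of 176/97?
[1; 1, 4, 2, 1, 1, 3]

Euclidean algorithm steps:
176 = 1 × 97 + 79
97 = 1 × 79 + 18
79 = 4 × 18 + 7
18 = 2 × 7 + 4
7 = 1 × 4 + 3
4 = 1 × 3 + 1
3 = 3 × 1 + 0
Continued fraction: [1; 1, 4, 2, 1, 1, 3]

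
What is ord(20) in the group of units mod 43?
42

43 is prime, so ord(20) divides φ(43) = 42.
Divisors of 42: 1, 2, 3, 6, 7, 14, 21, 42.
Repeated squaring: 20^1 ≡ 20, 20^2 ≡ 13, 20^4 ≡ 40, 20^8 ≡ 9, 20^16 ≡ 38, 20^32 ≡ 25 (mod 43).
Test 20^d mod 43 for each divisor d in increasing order:
20^1 ≡ 20
20^2 ≡ 13
20^3 = 20^2·20^1 ≡ 2
20^6 = 20^4·20^2 ≡ 4
20^7 = 20^4·20^2·20^1 ≡ 37
20^14 = 20^8·20^4·20^2 ≡ 36
20^21 = 20^16·20^4·20^1 ≡ 42
20^42 = 20^32·20^8·20^2 ≡ 1  ← first divisor giving 1
The order is 42.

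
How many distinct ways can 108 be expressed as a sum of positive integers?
483502844

p(n) counts ways to write n as a sum of positive integers (order ignored).
Euler's pentagonal recurrence: p(k) = p(k-1) + p(k-2) - p(k-5) - p(k-7) + p(k-12) + p(k-15) - ... (offsets j(3j∓1)/2, signs ++--, p(0)=1, p(<0)=0).
DP table for k = 0..107: p(0)=1, p(1)=1, p(2)=2, p(3)=3, p(4)=5, p(5)=7, p(6)=11, p(7)=15, p(8)=22, p(9)=30, p(10)=42, p(11)=56, p(12)=77, p(13)=101, p(14)=135, p(15)=176, p(16)=231, p(17)=297, p(18)=385, p(19)=490, p(20)=627, p(21)=792, p(22)=1002, p(23)=1255, p(24)=1575, p(25)=1958, p(26)=2436, p(27)=3010, p(28)=3718, p(29)=4565, p(30)=5604, p(31)=6842, p(32)=8349, p(33)=10143, p(34)=12310, p(35)=14883, p(36)=17977, p(37)=21637, p(38)=26015, p(39)=31185, p(40)=37338, p(41)=44583, p(42)=53174, p(43)=63261, p(44)=75175, p(45)=89134, p(46)=105558, p(47)=124754, p(48)=147273, p(49)=173525, p(50)=204226, p(51)=239943, p(52)=281589, p(53)=329931, p(54)=386155, p(55)=451276, p(56)=526823, p(57)=614154, p(58)=715220, p(59)=831820, p(60)=966467, p(61)=1121505, p(62)=1300156, p(63)=1505499, p(64)=1741630, p(65)=2012558, p(66)=2323520, p(67)=2679689, p(68)=3087735, p(69)=3554345, p(70)=4087968, p(71)=4697205, p(72)=5392783, p(73)=6185689, p(74)=7089500, p(75)=8118264, p(76)=9289091, p(77)=10619863, p(78)=12132164, p(79)=13848650, p(80)=15796476, p(81)=18004327, p(82)=20506255, p(83)=23338469, p(84)=26543660, p(85)=30167357, p(86)=34262962, p(87)=38887673, p(88)=44108109, p(89)=49995925, p(90)=56634173, p(91)=64112359, p(92)=72533807, p(93)=82010177, p(94)=92669720, p(95)=104651419, p(96)=118114304, p(97)=133230930, p(98)=150198136, p(99)=169229875, p(100)=190569292, p(101)=214481126, p(102)=241265379, p(103)=271248950, p(104)=304801365, p(105)=342325709, p(106)=384276336, p(107)=431149389.
Final step: p(108) = p(107) + p(106) - p(103) - p(101) + p(96) + p(93) - p(86) - p(82) + p(73) + p(68) - p(57) - p(51) + p(38) + p(31) - p(16) - p(8)
= 431149389 + 384276336 - 271248950 - 214481126 + 118114304 + 82010177 - 34262962 - 20506255 + 6185689 + 3087735 - 614154 - 239943 + 26015 + 6842 - 231 - 22
= 483502844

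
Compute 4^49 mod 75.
19

Repeated squaring. Binary of 49 = 110001.
4^1 ≡ 4 (mod 75); 4^2 ≡ 16 (mod 75); 4^4 ≡ 31 (mod 75); 4^8 ≡ 61 (mod 75); 4^16 ≡ 46 (mod 75); 4^32 ≡ 16 (mod 75)
4^49 = 4^1 × 4^16 × 4^32 ≡ 19 (mod 75)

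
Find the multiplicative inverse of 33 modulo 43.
30

gcd(33, 43) = 1, so the inverse exists.
Extended Euclidean algorithm on (43, 33):
43 = 1 × 33 + 10  ⟹  10 = (1)·43 + (-1)·33
33 = 3 × 10 + 3  ⟹  3 = (-3)·43 + (4)·33
10 = 3 × 3 + 1  ⟹  1 = (10)·43 + (-13)·33
So (-13)·33 ≡ 1 (mod 43), i.e. 33^(-1) ≡ -13 ≡ 30 (mod 43).
Check: 33 × 30 = 990 ≡ 1 (mod 43)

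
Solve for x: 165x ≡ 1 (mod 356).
41

gcd(165, 356) = 1, so the inverse exists.
Extended Euclidean algorithm on (356, 165):
356 = 2 × 165 + 26  ⟹  26 = (1)·356 + (-2)·165
165 = 6 × 26 + 9  ⟹  9 = (-6)·356 + (13)·165
26 = 2 × 9 + 8  ⟹  8 = (13)·356 + (-28)·165
9 = 1 × 8 + 1  ⟹  1 = (-19)·356 + (41)·165
So (41)·165 ≡ 1 (mod 356), i.e. 165^(-1) ≡ 41 (mod 356).
Check: 165 × 41 = 6765 ≡ 1 (mod 356)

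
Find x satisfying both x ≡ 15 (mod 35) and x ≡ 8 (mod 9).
260

Using Chinese Remainder Theorem:
M = 35 × 9 = 315
M1 = 9, M2 = 35
y1 = 9^(-1) mod 35 = 4
y2 = 35^(-1) mod 9 = 8
x = (15×9×4 + 8×35×8) mod 315 = 260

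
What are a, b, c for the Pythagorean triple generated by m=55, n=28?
(2241, 3080, 3809)

Euclid's formula: a = m² - n², b = 2mn, c = m² + n²
m = 55, n = 28
a = 55² - 28² = 3025 - 784 = 2241
b = 2 × 55 × 28 = 3080
c = 55² + 28² = 3025 + 784 = 3809
Verification: 2241² + 3080² = 5022081 + 9486400 = 14508481 = 3809² ✓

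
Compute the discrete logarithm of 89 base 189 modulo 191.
157

Baby-step giant-step with step n = ⌈√191⌉ = 14.
Baby steps 189^j mod 191 (j:value) for j=0..13: 0:1, 1:189, 2:4, 3:183, 4:16, 5:159, 6:64, 7:63, 8:65, 9:61, 10:69, 11:53, 12:85, 13:21.
Giant-step multiplier: 189^(-14) ≡ 189^(190-14) = 189^176 ≡ 50 (mod 191).
Giant steps γ_i = 89·50^i mod 191: γ_0=89, γ_1=57, γ_2=176, γ_3=14, γ_4=127, γ_5=47, γ_6=58, γ_7=35, γ_8=31, γ_9=22, γ_10=145, γ_11=183 (in table at j=3).
x = i·n + j = 11·14 + 3 = 157.
Check: 189^157 ≡ 89 (mod 191).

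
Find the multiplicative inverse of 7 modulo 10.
3

gcd(7, 10) = 1, so the inverse exists.
Extended Euclidean algorithm on (10, 7):
10 = 1 × 7 + 3  ⟹  3 = (1)·10 + (-1)·7
7 = 2 × 3 + 1  ⟹  1 = (-2)·10 + (3)·7
So (3)·7 ≡ 1 (mod 10), i.e. 7^(-1) ≡ 3 (mod 10).
Check: 7 × 3 = 21 ≡ 1 (mod 10)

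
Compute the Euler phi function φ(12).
4

12 = 2^2 × 3
φ(n) = n × ∏(1 - 1/p) for each prime p dividing n
φ(12) = 12 × (1 - 1/2) × (1 - 1/3) = 4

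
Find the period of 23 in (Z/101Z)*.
50

101 is prime, so ord(23) divides φ(101) = 100.
Divisors of 100: 1, 2, 4, 5, 10, 20, 25, 50, 100.
Repeated squaring: 23^1 ≡ 23, 23^2 ≡ 24, 23^4 ≡ 71, 23^8 ≡ 92, 23^16 ≡ 81, 23^32 ≡ 97, 23^64 ≡ 16 (mod 101).
Test 23^d mod 101 for each divisor d in increasing order:
23^1 ≡ 23
23^2 ≡ 24
23^4 ≡ 71
23^5 = 23^4·23^1 ≡ 17
23^10 = 23^8·23^2 ≡ 87
23^20 = 23^16·23^4 ≡ 95
23^25 = 23^16·23^8·23^1 ≡ 100
23^50 = 23^32·23^16·23^2 ≡ 1  ← first divisor giving 1
The order is 50.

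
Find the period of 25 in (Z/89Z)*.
22

89 is prime, so ord(25) divides φ(89) = 88.
Divisors of 88: 1, 2, 4, 8, 11, 22, 44, 88.
Repeated squaring: 25^1 ≡ 25, 25^2 ≡ 2, 25^4 ≡ 4, 25^8 ≡ 16, 25^16 ≡ 78, 25^32 ≡ 32, 25^64 ≡ 45 (mod 89).
Test 25^d mod 89 for each divisor d in increasing order:
25^1 ≡ 25
25^2 ≡ 2
25^4 ≡ 4
25^8 ≡ 16
25^11 = 25^8·25^2·25^1 ≡ 88
25^22 = 25^16·25^4·25^2 ≡ 1  ← first divisor giving 1
The order is 22.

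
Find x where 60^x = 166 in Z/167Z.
83

Baby-step giant-step with step n = ⌈√167⌉ = 13.
Baby steps 60^j mod 167 (j:value) for j=0..12: 0:1, 1:60, 2:93, 3:69, 4:132, 5:71, 6:85, 7:90, 8:56, 9:20, 10:31, 11:23, 12:44.
Giant-step multiplier: 60^(-13) ≡ 60^(166-13) = 60^153 ≡ 120 (mod 167).
Giant steps γ_i = 166·120^i mod 167: γ_0=166, γ_1=47, γ_2=129, γ_3=116, γ_4=59, γ_5=66, γ_6=71 (in table at j=5).
x = i·n + j = 6·13 + 5 = 83.
Check: 60^83 ≡ 166 (mod 167).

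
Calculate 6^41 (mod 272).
96

Repeated squaring. Binary of 41 = 101001.
6^1 ≡ 6 (mod 272); 6^2 ≡ 36 (mod 272); 6^4 ≡ 208 (mod 272); 6^8 ≡ 16 (mod 272); 6^16 ≡ 256 (mod 272); 6^32 ≡ 256 (mod 272)
6^41 = 6^1 × 6^8 × 6^32 ≡ 96 (mod 272)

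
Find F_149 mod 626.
525

Matrix identity: Q^n = [[F_(n+1), F_n], [F_n, F_(n-1)]] with Q = [[1,1],[1,0]].
n = 149 = 10010101₂. Square-and-multiply, entries mod 626:
Q^1 = [[1,1],[1,0]]
Q^2 = (Q^1)² = [[2,1],[1,1]]
Q^4 = (Q^2)² = [[5,3],[3,2]]
Q^9 = (Q^4)²·Q = [[55,34],[34,21]]
Q^18 = (Q^9)² = [[425,80],[80,345]]
Q^37 = (Q^18)²·Q = [[103,477],[477,252]]
Q^74 = (Q^37)² = [[258,315],[315,569]]
Q^149 = (Q^74)²·Q = [[614,525],[525,89]]
F_149 mod 626 = Q^149[0][1] = 525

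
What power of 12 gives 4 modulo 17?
12

Baby-step giant-step with step n = ⌈√17⌉ = 5.
Baby steps 12^j mod 17 (j:value) for j=0..4: 0:1, 1:12, 2:8, 3:11, 4:13.
Giant-step multiplier: 12^(-5) ≡ 12^(16-5) = 12^11 ≡ 6 (mod 17).
Giant steps γ_i = 4·6^i mod 17: γ_0=4, γ_1=7, γ_2=8 (in table at j=2).
x = i·n + j = 2·5 + 2 = 12.
Check: 12^12 ≡ 4 (mod 17).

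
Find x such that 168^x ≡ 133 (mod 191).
58

Baby-step giant-step with step n = ⌈√191⌉ = 14.
Baby steps 168^j mod 191 (j:value) for j=0..13: 0:1, 1:168, 2:147, 3:57, 4:26, 5:166, 6:2, 7:145, 8:103, 9:114, 10:52, 11:141, 12:4, 13:99.
Giant-step multiplier: 168^(-14) ≡ 168^(190-14) = 168^176 ≡ 51 (mod 191).
Giant steps γ_i = 133·51^i mod 191: γ_0=133, γ_1=98, γ_2=32, γ_3=104, γ_4=147 (in table at j=2).
x = i·n + j = 4·14 + 2 = 58.
Check: 168^58 ≡ 133 (mod 191).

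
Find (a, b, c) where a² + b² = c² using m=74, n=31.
(4515, 4588, 6437)

Euclid's formula: a = m² - n², b = 2mn, c = m² + n²
m = 74, n = 31
a = 74² - 31² = 5476 - 961 = 4515
b = 2 × 74 × 31 = 4588
c = 74² + 31² = 5476 + 961 = 6437
Verification: 4515² + 4588² = 20385225 + 21049744 = 41434969 = 6437² ✓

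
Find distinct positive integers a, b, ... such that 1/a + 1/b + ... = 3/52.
1/18 + 1/468

Greedy algorithm:
3/52: ceiling(52/3) = 18, use 1/18
1/468: ceiling(468/1) = 468, use 1/468
Result: 3/52 = 1/18 + 1/468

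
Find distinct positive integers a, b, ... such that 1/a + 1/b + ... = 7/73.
1/11 + 1/201 + 1/161403

Greedy algorithm:
7/73: ceiling(73/7) = 11, use 1/11
4/803: ceiling(803/4) = 201, use 1/201
1/161403: ceiling(161403/1) = 161403, use 1/161403
Result: 7/73 = 1/11 + 1/201 + 1/161403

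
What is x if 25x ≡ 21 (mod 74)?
x ≡ 63 (mod 74)

gcd(25, 74) = 1, which divides 21, so solutions exist.
Find 25^(-1) mod 74 by the extended Euclidean algorithm:
74 = 2 × 25 + 24  ⟹  24 = (1)·74 + (-2)·25
25 = 1 × 24 + 1  ⟹  1 = (-1)·74 + (3)·25
So (3)·25 ≡ 1 (mod 74), i.e. 25^(-1) ≡ 3 (mod 74).
x ≡ 3 × 21 = 63 ≡ 63 (mod 74).
Check: 25 × 63 = 1575 ≡ 21 (mod 74).
Unique solution: x ≡ 63 (mod 74)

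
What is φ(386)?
192

386 = 2 × 193
φ(n) = n × ∏(1 - 1/p) for each prime p dividing n
φ(386) = 386 × (1 - 1/2) × (1 - 1/193) = 192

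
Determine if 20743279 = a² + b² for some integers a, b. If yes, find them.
Not possible

Factorization: 20743279 = 59^3 × 101
By Fermat: n is sum of two squares iff every prime p ≡ 3 (mod 4) appears to even power.
Prime(s) ≡ 3 (mod 4) with odd exponent: [(59, 3)]
Therefore 20743279 cannot be expressed as a² + b².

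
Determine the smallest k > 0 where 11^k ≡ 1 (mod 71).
70

71 is prime, so ord(11) divides φ(71) = 70.
Divisors of 70: 1, 2, 5, 7, 10, 14, 35, 70.
Repeated squaring: 11^1 ≡ 11, 11^2 ≡ 50, 11^4 ≡ 15, 11^8 ≡ 12, 11^16 ≡ 2, 11^32 ≡ 4, 11^64 ≡ 16 (mod 71).
Test 11^d mod 71 for each divisor d in increasing order:
11^1 ≡ 11
11^2 ≡ 50
11^5 = 11^4·11^1 ≡ 23
11^7 = 11^4·11^2·11^1 ≡ 14
11^10 = 11^8·11^2 ≡ 32
11^14 = 11^8·11^4·11^2 ≡ 54
11^35 = 11^32·11^2·11^1 ≡ 70
11^70 = 11^64·11^4·11^2 ≡ 1  ← first divisor giving 1
The order is 70.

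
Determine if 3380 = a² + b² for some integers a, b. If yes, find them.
4² + 58² (a=4, b=58)

Factorization: 3380 = 2^2 × 5 × 13^2
By Fermat: n is sum of two squares iff every prime p ≡ 3 (mod 4) appears to even power.
All primes ≡ 3 (mod 4) appear to even power.
Search a = 0, 1, 2, … for 3380 - a² a perfect square: first hit at a = 4: 3380 - 16 = 3364 = 58².
3380 = 4² + 58² = 16 + 3364 ✓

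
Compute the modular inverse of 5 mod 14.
3

gcd(5, 14) = 1, so the inverse exists.
Extended Euclidean algorithm on (14, 5):
14 = 2 × 5 + 4  ⟹  4 = (1)·14 + (-2)·5
5 = 1 × 4 + 1  ⟹  1 = (-1)·14 + (3)·5
So (3)·5 ≡ 1 (mod 14), i.e. 5^(-1) ≡ 3 (mod 14).
Check: 5 × 3 = 15 ≡ 1 (mod 14)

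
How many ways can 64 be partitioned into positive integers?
1741630

p(n) counts ways to write n as a sum of positive integers (order ignored).
Euler's pentagonal recurrence: p(k) = p(k-1) + p(k-2) - p(k-5) - p(k-7) + p(k-12) + p(k-15) - ... (offsets j(3j∓1)/2, signs ++--, p(0)=1, p(<0)=0).
DP table for k = 0..63: p(0)=1, p(1)=1, p(2)=2, p(3)=3, p(4)=5, p(5)=7, p(6)=11, p(7)=15, p(8)=22, p(9)=30, p(10)=42, p(11)=56, p(12)=77, p(13)=101, p(14)=135, p(15)=176, p(16)=231, p(17)=297, p(18)=385, p(19)=490, p(20)=627, p(21)=792, p(22)=1002, p(23)=1255, p(24)=1575, p(25)=1958, p(26)=2436, p(27)=3010, p(28)=3718, p(29)=4565, p(30)=5604, p(31)=6842, p(32)=8349, p(33)=10143, p(34)=12310, p(35)=14883, p(36)=17977, p(37)=21637, p(38)=26015, p(39)=31185, p(40)=37338, p(41)=44583, p(42)=53174, p(43)=63261, p(44)=75175, p(45)=89134, p(46)=105558, p(47)=124754, p(48)=147273, p(49)=173525, p(50)=204226, p(51)=239943, p(52)=281589, p(53)=329931, p(54)=386155, p(55)=451276, p(56)=526823, p(57)=614154, p(58)=715220, p(59)=831820, p(60)=966467, p(61)=1121505, p(62)=1300156, p(63)=1505499.
Final step: p(64) = p(63) + p(62) - p(59) - p(57) + p(52) + p(49) - p(42) - p(38) + p(29) + p(24) - p(13) - p(7)
= 1505499 + 1300156 - 831820 - 614154 + 281589 + 173525 - 53174 - 26015 + 4565 + 1575 - 101 - 15
= 1741630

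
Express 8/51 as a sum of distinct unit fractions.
1/7 + 1/72 + 1/8568

Greedy algorithm:
8/51: ceiling(51/8) = 7, use 1/7
5/357: ceiling(357/5) = 72, use 1/72
1/8568: ceiling(8568/1) = 8568, use 1/8568
Result: 8/51 = 1/7 + 1/72 + 1/8568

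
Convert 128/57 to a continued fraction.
[2; 4, 14]

Euclidean algorithm steps:
128 = 2 × 57 + 14
57 = 4 × 14 + 1
14 = 14 × 1 + 0
Continued fraction: [2; 4, 14]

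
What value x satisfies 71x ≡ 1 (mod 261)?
125

gcd(71, 261) = 1, so the inverse exists.
Extended Euclidean algorithm on (261, 71):
261 = 3 × 71 + 48  ⟹  48 = (1)·261 + (-3)·71
71 = 1 × 48 + 23  ⟹  23 = (-1)·261 + (4)·71
48 = 2 × 23 + 2  ⟹  2 = (3)·261 + (-11)·71
23 = 11 × 2 + 1  ⟹  1 = (-34)·261 + (125)·71
So (125)·71 ≡ 1 (mod 261), i.e. 71^(-1) ≡ 125 (mod 261).
Check: 71 × 125 = 8875 ≡ 1 (mod 261)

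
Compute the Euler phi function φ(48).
16

48 = 2^4 × 3
φ(n) = n × ∏(1 - 1/p) for each prime p dividing n
φ(48) = 48 × (1 - 1/2) × (1 - 1/3) = 16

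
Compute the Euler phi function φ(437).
396

437 = 19 × 23
φ(n) = n × ∏(1 - 1/p) for each prime p dividing n
φ(437) = 437 × (1 - 1/19) × (1 - 1/23) = 396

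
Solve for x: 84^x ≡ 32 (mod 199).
74

Baby-step giant-step with step n = ⌈√199⌉ = 15.
Baby steps 84^j mod 199 (j:value) for j=0..14: 0:1, 1:84, 2:91, 3:82, 4:122, 5:99, 6:157, 7:54, 8:158, 9:138, 10:50, 11:21, 12:172, 13:120, 14:130.
Giant-step multiplier: 84^(-15) ≡ 84^(198-15) = 84^183 ≡ 191 (mod 199).
Giant steps γ_i = 32·191^i mod 199: γ_0=32, γ_1=142, γ_2=58, γ_3=133, γ_4=130 (in table at j=14).
x = i·n + j = 4·15 + 14 = 74.
Check: 84^74 ≡ 32 (mod 199).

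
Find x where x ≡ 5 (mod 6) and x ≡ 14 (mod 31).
107

Using Chinese Remainder Theorem:
M = 6 × 31 = 186
M1 = 31, M2 = 6
y1 = 31^(-1) mod 6 = 1
y2 = 6^(-1) mod 31 = 26
x = (5×31×1 + 14×6×26) mod 186 = 107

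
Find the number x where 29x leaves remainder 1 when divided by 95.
59

gcd(29, 95) = 1, so the inverse exists.
Extended Euclidean algorithm on (95, 29):
95 = 3 × 29 + 8  ⟹  8 = (1)·95 + (-3)·29
29 = 3 × 8 + 5  ⟹  5 = (-3)·95 + (10)·29
8 = 1 × 5 + 3  ⟹  3 = (4)·95 + (-13)·29
5 = 1 × 3 + 2  ⟹  2 = (-7)·95 + (23)·29
3 = 1 × 2 + 1  ⟹  1 = (11)·95 + (-36)·29
So (-36)·29 ≡ 1 (mod 95), i.e. 29^(-1) ≡ -36 ≡ 59 (mod 95).
Check: 29 × 59 = 1711 ≡ 1 (mod 95)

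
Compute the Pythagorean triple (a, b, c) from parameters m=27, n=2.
(725, 108, 733)

Euclid's formula: a = m² - n², b = 2mn, c = m² + n²
m = 27, n = 2
a = 27² - 2² = 729 - 4 = 725
b = 2 × 27 × 2 = 108
c = 27² + 2² = 729 + 4 = 733
Verification: 725² + 108² = 525625 + 11664 = 537289 = 733² ✓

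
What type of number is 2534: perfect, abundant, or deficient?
deficient

Proper divisors of 2534: sum = 1 + 2 + 7 + 14 + 181 + 362 + 1267 = 1834
Since 1834 < 2534, 2534 is deficient.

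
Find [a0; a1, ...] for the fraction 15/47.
[0; 3, 7, 2]

Euclidean algorithm steps:
15 = 0 × 47 + 15
47 = 3 × 15 + 2
15 = 7 × 2 + 1
2 = 2 × 1 + 0
Continued fraction: [0; 3, 7, 2]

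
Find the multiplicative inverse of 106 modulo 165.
151

gcd(106, 165) = 1, so the inverse exists.
Extended Euclidean algorithm on (165, 106):
165 = 1 × 106 + 59  ⟹  59 = (1)·165 + (-1)·106
106 = 1 × 59 + 47  ⟹  47 = (-1)·165 + (2)·106
59 = 1 × 47 + 12  ⟹  12 = (2)·165 + (-3)·106
47 = 3 × 12 + 11  ⟹  11 = (-7)·165 + (11)·106
12 = 1 × 11 + 1  ⟹  1 = (9)·165 + (-14)·106
So (-14)·106 ≡ 1 (mod 165), i.e. 106^(-1) ≡ -14 ≡ 151 (mod 165).
Check: 106 × 151 = 16006 ≡ 1 (mod 165)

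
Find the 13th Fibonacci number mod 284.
233

Matrix identity: Q^n = [[F_(n+1), F_n], [F_n, F_(n-1)]] with Q = [[1,1],[1,0]].
n = 13 = 1101₂. Square-and-multiply, entries mod 284:
Q^1 = [[1,1],[1,0]]
Q^3 = (Q^1)²·Q = [[3,2],[2,1]]
Q^6 = (Q^3)² = [[13,8],[8,5]]
Q^13 = (Q^6)²·Q = [[93,233],[233,144]]
F_13 mod 284 = Q^13[0][1] = 233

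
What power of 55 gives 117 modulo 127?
12

Baby-step giant-step with step n = ⌈√127⌉ = 12.
Baby steps 55^j mod 127 (j:value) for j=0..11: 0:1, 1:55, 2:104, 3:5, 4:21, 5:12, 6:25, 7:105, 8:60, 9:125, 10:17, 11:46.
Giant-step multiplier: 55^(-12) ≡ 55^(126-12) = 55^114 ≡ 38 (mod 127).
Giant steps γ_i = 117·38^i mod 127: γ_0=117, γ_1=1 (in table at j=0).
x = i·n + j = 1·12 + 0 = 12.
Check: 55^12 ≡ 117 (mod 127).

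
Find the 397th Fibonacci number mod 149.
113

Matrix identity: Q^n = [[F_(n+1), F_n], [F_n, F_(n-1)]] with Q = [[1,1],[1,0]].
n = 397 = 110001101₂. Square-and-multiply, entries mod 149:
Q^1 = [[1,1],[1,0]]
Q^3 = (Q^1)²·Q = [[3,2],[2,1]]
Q^6 = (Q^3)² = [[13,8],[8,5]]
Q^12 = (Q^6)² = [[84,144],[144,89]]
Q^24 = (Q^12)² = [[78,29],[29,49]]
Q^49 = (Q^24)²·Q = [[29,71],[71,107]]
Q^99 = (Q^49)²·Q = [[42,71],[71,120]]
Q^198 = (Q^99)² = [[100,29],[29,71]]
Q^397 = (Q^198)²·Q = [[6,113],[113,42]]
F_397 mod 149 = Q^397[0][1] = 113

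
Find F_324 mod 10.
8

Matrix identity: Q^n = [[F_(n+1), F_n], [F_n, F_(n-1)]] with Q = [[1,1],[1,0]].
n = 324 = 101000100₂. Square-and-multiply, entries mod 10:
Q^1 = [[1,1],[1,0]]
Q^2 = (Q^1)² = [[2,1],[1,1]]
Q^5 = (Q^2)²·Q = [[8,5],[5,3]]
Q^10 = (Q^5)² = [[9,5],[5,4]]
Q^20 = (Q^10)² = [[6,5],[5,1]]
Q^40 = (Q^20)² = [[1,5],[5,6]]
Q^81 = (Q^40)²·Q = [[1,6],[6,5]]
Q^162 = (Q^81)² = [[7,6],[6,1]]
Q^324 = (Q^162)² = [[5,8],[8,7]]
F_324 mod 10 = Q^324[0][1] = 8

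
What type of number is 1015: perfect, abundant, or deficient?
deficient

Proper divisors of 1015: sum = 1 + 5 + 7 + 29 + 35 + 145 + 203 = 425
Since 425 < 1015, 1015 is deficient.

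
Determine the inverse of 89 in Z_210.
59

gcd(89, 210) = 1, so the inverse exists.
Extended Euclidean algorithm on (210, 89):
210 = 2 × 89 + 32  ⟹  32 = (1)·210 + (-2)·89
89 = 2 × 32 + 25  ⟹  25 = (-2)·210 + (5)·89
32 = 1 × 25 + 7  ⟹  7 = (3)·210 + (-7)·89
25 = 3 × 7 + 4  ⟹  4 = (-11)·210 + (26)·89
7 = 1 × 4 + 3  ⟹  3 = (14)·210 + (-33)·89
4 = 1 × 3 + 1  ⟹  1 = (-25)·210 + (59)·89
So (59)·89 ≡ 1 (mod 210), i.e. 89^(-1) ≡ 59 (mod 210).
Check: 89 × 59 = 5251 ≡ 1 (mod 210)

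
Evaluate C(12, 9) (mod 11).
0

Using Lucas' theorem:
Write n=12 and k=9 in base 11:
n in base 11: [1, 1]
k in base 11: [0, 9]
C(12,9) mod 11 = ∏ C(n_i, k_i) mod 11
Digit binomials (mod 11): C(1,0) = 1; C(1,9) = 0 (k_i > n_i)
Product: 1 × 0 = 0 ≡ 0 (mod 11)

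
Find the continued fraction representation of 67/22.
[3; 22]

Euclidean algorithm steps:
67 = 3 × 22 + 1
22 = 22 × 1 + 0
Continued fraction: [3; 22]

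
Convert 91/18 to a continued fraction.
[5; 18]

Euclidean algorithm steps:
91 = 5 × 18 + 1
18 = 18 × 1 + 0
Continued fraction: [5; 18]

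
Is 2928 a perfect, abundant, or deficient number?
abundant

Proper divisors of 2928: sum = 1 + 2 + 3 + 4 + 6 + 8 + 12 + 16 + ... + 488 + 732 + 976 + 1464 (19 divisors) = 4760
Since 4760 > 2928, 2928 is abundant.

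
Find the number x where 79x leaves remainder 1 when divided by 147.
67

gcd(79, 147) = 1, so the inverse exists.
Extended Euclidean algorithm on (147, 79):
147 = 1 × 79 + 68  ⟹  68 = (1)·147 + (-1)·79
79 = 1 × 68 + 11  ⟹  11 = (-1)·147 + (2)·79
68 = 6 × 11 + 2  ⟹  2 = (7)·147 + (-13)·79
11 = 5 × 2 + 1  ⟹  1 = (-36)·147 + (67)·79
So (67)·79 ≡ 1 (mod 147), i.e. 79^(-1) ≡ 67 (mod 147).
Check: 79 × 67 = 5293 ≡ 1 (mod 147)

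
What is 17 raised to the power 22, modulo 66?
25

Repeated squaring. Binary of 22 = 10110.
17^1 ≡ 17 (mod 66); 17^2 ≡ 25 (mod 66); 17^4 ≡ 31 (mod 66); 17^8 ≡ 37 (mod 66); 17^16 ≡ 49 (mod 66)
17^22 = 17^2 × 17^4 × 17^16 ≡ 25 (mod 66)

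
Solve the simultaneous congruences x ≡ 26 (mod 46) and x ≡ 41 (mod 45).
716

Using Chinese Remainder Theorem:
M = 46 × 45 = 2070
M1 = 45, M2 = 46
y1 = 45^(-1) mod 46 = 45
y2 = 46^(-1) mod 45 = 1
x = (26×45×45 + 41×46×1) mod 2070 = 716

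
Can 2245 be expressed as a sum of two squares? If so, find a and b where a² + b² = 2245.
6² + 47² (a=6, b=47)

Factorization: 2245 = 5 × 449
By Fermat: n is sum of two squares iff every prime p ≡ 3 (mod 4) appears to even power.
All primes ≡ 3 (mod 4) appear to even power.
Search a = 0, 1, 2, … for 2245 - a² a perfect square: first hit at a = 6: 2245 - 36 = 2209 = 47².
2245 = 6² + 47² = 36 + 2209 ✓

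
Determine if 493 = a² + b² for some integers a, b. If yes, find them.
3² + 22² (a=3, b=22)

Factorization: 493 = 17 × 29
By Fermat: n is sum of two squares iff every prime p ≡ 3 (mod 4) appears to even power.
All primes ≡ 3 (mod 4) appear to even power.
Search a = 0, 1, 2, … for 493 - a² a perfect square: first hit at a = 3: 493 - 9 = 484 = 22².
493 = 3² + 22² = 9 + 484 ✓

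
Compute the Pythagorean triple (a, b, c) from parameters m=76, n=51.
(3175, 7752, 8377)

Euclid's formula: a = m² - n², b = 2mn, c = m² + n²
m = 76, n = 51
a = 76² - 51² = 5776 - 2601 = 3175
b = 2 × 76 × 51 = 7752
c = 76² + 51² = 5776 + 2601 = 8377
Verification: 3175² + 7752² = 10080625 + 60093504 = 70174129 = 8377² ✓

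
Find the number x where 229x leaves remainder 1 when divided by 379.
48

gcd(229, 379) = 1, so the inverse exists.
Extended Euclidean algorithm on (379, 229):
379 = 1 × 229 + 150  ⟹  150 = (1)·379 + (-1)·229
229 = 1 × 150 + 79  ⟹  79 = (-1)·379 + (2)·229
150 = 1 × 79 + 71  ⟹  71 = (2)·379 + (-3)·229
79 = 1 × 71 + 8  ⟹  8 = (-3)·379 + (5)·229
71 = 8 × 8 + 7  ⟹  7 = (26)·379 + (-43)·229
8 = 1 × 7 + 1  ⟹  1 = (-29)·379 + (48)·229
So (48)·229 ≡ 1 (mod 379), i.e. 229^(-1) ≡ 48 (mod 379).
Check: 229 × 48 = 10992 ≡ 1 (mod 379)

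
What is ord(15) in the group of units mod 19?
18

19 is prime, so ord(15) divides φ(19) = 18.
Divisors of 18: 1, 2, 3, 6, 9, 18.
Repeated squaring: 15^1 ≡ 15, 15^2 ≡ 16, 15^4 ≡ 9, 15^8 ≡ 5, 15^16 ≡ 6 (mod 19).
Test 15^d mod 19 for each divisor d in increasing order:
15^1 ≡ 15
15^2 ≡ 16
15^3 = 15^2·15^1 ≡ 12
15^6 = 15^4·15^2 ≡ 11
15^9 = 15^8·15^1 ≡ 18
15^18 = 15^16·15^2 ≡ 1  ← first divisor giving 1
The order is 18.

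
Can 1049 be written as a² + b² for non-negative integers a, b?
5² + 32² (a=5, b=32)

Factorization: 1049 = 1049
By Fermat: n is sum of two squares iff every prime p ≡ 3 (mod 4) appears to even power.
All primes ≡ 3 (mod 4) appear to even power.
Search a = 0, 1, 2, … for 1049 - a² a perfect square: first hit at a = 5: 1049 - 25 = 1024 = 32².
1049 = 5² + 32² = 25 + 1024 ✓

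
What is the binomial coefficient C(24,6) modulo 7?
0

Using Lucas' theorem:
Write n=24 and k=6 in base 7:
n in base 7: [3, 3]
k in base 7: [0, 6]
C(24,6) mod 7 = ∏ C(n_i, k_i) mod 7
Digit binomials (mod 7): C(3,0) = 1; C(3,6) = 0 (k_i > n_i)
Product: 1 × 0 = 0 ≡ 0 (mod 7)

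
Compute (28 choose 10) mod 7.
0

Using Lucas' theorem:
Write n=28 and k=10 in base 7:
n in base 7: [4, 0]
k in base 7: [1, 3]
C(28,10) mod 7 = ∏ C(n_i, k_i) mod 7
Digit binomials (mod 7): C(4,1) = 4; C(0,3) = 0 (k_i > n_i)
Product: 4 × 0 = 0 ≡ 0 (mod 7)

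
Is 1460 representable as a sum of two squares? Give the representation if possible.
4² + 38² (a=4, b=38)

Factorization: 1460 = 2^2 × 5 × 73
By Fermat: n is sum of two squares iff every prime p ≡ 3 (mod 4) appears to even power.
All primes ≡ 3 (mod 4) appear to even power.
Search a = 0, 1, 2, … for 1460 - a² a perfect square: first hit at a = 4: 1460 - 16 = 1444 = 38².
1460 = 4² + 38² = 16 + 1444 ✓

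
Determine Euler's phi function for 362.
180

362 = 2 × 181
φ(n) = n × ∏(1 - 1/p) for each prime p dividing n
φ(362) = 362 × (1 - 1/2) × (1 - 1/181) = 180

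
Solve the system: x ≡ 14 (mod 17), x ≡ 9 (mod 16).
201

Using Chinese Remainder Theorem:
M = 17 × 16 = 272
M1 = 16, M2 = 17
y1 = 16^(-1) mod 17 = 16
y2 = 17^(-1) mod 16 = 1
x = (14×16×16 + 9×17×1) mod 272 = 201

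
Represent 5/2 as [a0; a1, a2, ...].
[2; 2]

Euclidean algorithm steps:
5 = 2 × 2 + 1
2 = 2 × 1 + 0
Continued fraction: [2; 2]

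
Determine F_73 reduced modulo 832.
817

Matrix identity: Q^n = [[F_(n+1), F_n], [F_n, F_(n-1)]] with Q = [[1,1],[1,0]].
n = 73 = 1001001₂. Square-and-multiply, entries mod 832:
Q^1 = [[1,1],[1,0]]
Q^2 = (Q^1)² = [[2,1],[1,1]]
Q^4 = (Q^2)² = [[5,3],[3,2]]
Q^9 = (Q^4)²·Q = [[55,34],[34,21]]
Q^18 = (Q^9)² = [[21,88],[88,765]]
Q^36 = (Q^18)² = [[697,112],[112,585]]
Q^73 = (Q^36)²·Q = [[465,817],[817,480]]
F_73 mod 832 = Q^73[0][1] = 817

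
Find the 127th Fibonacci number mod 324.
193

Matrix identity: Q^n = [[F_(n+1), F_n], [F_n, F_(n-1)]] with Q = [[1,1],[1,0]].
n = 127 = 1111111₂. Square-and-multiply, entries mod 324:
Q^1 = [[1,1],[1,0]]
Q^3 = (Q^1)²·Q = [[3,2],[2,1]]
Q^7 = (Q^3)²·Q = [[21,13],[13,8]]
Q^15 = (Q^7)²·Q = [[15,286],[286,53]]
Q^31 = (Q^15)²·Q = [[57,49],[49,8]]
Q^63 = (Q^31)²·Q = [[87,142],[142,269]]
Q^127 = (Q^63)²·Q = [[201,193],[193,8]]
F_127 mod 324 = Q^127[0][1] = 193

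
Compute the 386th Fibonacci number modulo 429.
382

Matrix identity: Q^n = [[F_(n+1), F_n], [F_n, F_(n-1)]] with Q = [[1,1],[1,0]].
n = 386 = 110000010₂. Square-and-multiply, entries mod 429:
Q^1 = [[1,1],[1,0]]
Q^3 = (Q^1)²·Q = [[3,2],[2,1]]
Q^6 = (Q^3)² = [[13,8],[8,5]]
Q^12 = (Q^6)² = [[233,144],[144,89]]
Q^24 = (Q^12)² = [[379,36],[36,343]]
Q^48 = (Q^24)² = [[364,252],[252,112]]
Q^96 = (Q^48)² = [[376,261],[261,115]]
Q^193 = (Q^96)²·Q = [[25,145],[145,309]]
Q^386 = (Q^193)² = [[200,382],[382,247]]
F_386 mod 429 = Q^386[0][1] = 382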